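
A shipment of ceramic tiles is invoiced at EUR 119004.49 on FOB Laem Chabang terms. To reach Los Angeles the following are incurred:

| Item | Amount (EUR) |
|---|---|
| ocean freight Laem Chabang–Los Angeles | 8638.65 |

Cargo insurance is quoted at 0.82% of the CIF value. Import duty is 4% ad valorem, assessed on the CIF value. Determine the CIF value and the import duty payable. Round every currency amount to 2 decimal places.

CIF value: EUR 128698.47; import duty: EUR 5147.94

Let C be the CIF value. C = FOB price + freight + 0.82% × C
C − 0.82% × C = 119004.49 + 8638.65
0.9918 × C = 127643.14
C = 127643.14 / 0.9918 = 128698.47
Insurance premium = 0.82% × 128698.47 = 1055.33
Import duty = 128698.47 × 4% = 5147.94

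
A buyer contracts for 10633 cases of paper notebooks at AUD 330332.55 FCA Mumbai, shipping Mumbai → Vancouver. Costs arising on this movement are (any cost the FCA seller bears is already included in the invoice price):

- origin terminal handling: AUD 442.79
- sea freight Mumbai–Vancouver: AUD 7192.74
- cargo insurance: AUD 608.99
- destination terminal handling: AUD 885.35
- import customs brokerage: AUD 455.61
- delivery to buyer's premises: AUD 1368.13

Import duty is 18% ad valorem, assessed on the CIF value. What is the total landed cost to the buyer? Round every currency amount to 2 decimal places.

Total landed cost: AUD 402230.03

FCA: the seller delivers export-cleared goods to the carrier; the buyer bears costs from that point.
CIF value = FCA price + origin terminal + freight + insurance = 330332.55 + 442.79 + 7192.74 + 608.99 = 338577.07
Import duty = 338577.07 × 18% = 60943.87
Buyer bears: origin terminal 442.79 + freight 7192.74 + insurance 608.99 + destination terminal 885.35 + brokerage 455.61 + delivery 1368.13 + duty 60943.87 = 71897.48
Landed cost = invoice 330332.55 + 71897.48 = 402230.03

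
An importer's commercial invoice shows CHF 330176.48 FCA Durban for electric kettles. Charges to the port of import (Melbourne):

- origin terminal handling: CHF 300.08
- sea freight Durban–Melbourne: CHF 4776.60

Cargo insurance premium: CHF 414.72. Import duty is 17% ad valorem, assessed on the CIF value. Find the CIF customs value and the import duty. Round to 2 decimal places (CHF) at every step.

CIF value: CHF 335667.88; import duty: CHF 57063.54

CIF = FCA price + pre-shipment costs + freight + insurance
CIF = 330176.48 + 300.08 + 4776.60 + 414.72 = 335667.88
Import duty = 335667.88 × 17% = 57063.54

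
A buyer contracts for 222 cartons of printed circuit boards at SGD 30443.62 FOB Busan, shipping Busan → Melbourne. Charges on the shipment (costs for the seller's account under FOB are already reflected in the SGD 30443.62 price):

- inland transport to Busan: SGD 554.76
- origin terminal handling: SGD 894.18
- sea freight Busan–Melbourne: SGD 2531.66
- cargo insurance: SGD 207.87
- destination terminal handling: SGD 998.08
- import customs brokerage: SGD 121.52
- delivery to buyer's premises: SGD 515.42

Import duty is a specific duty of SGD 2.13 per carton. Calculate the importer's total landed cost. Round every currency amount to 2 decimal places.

FOB: the seller bears costs until goods are on board at the origin port; the buyer bears freight, insurance and all costs thereafter.
Already in the invoice (seller's account under FOB): inland to port, origin terminal — exclude.
CIF value = FOB price + freight + insurance = 30443.62 + 2531.66 + 207.87 = 33183.15
Import duty = 222 × 2.13 = 472.86
Buyer bears: freight 2531.66 + insurance 207.87 + destination terminal 998.08 + brokerage 121.52 + delivery 515.42 + duty 472.86 = 4847.41
Landed cost = invoice 30443.62 + 4847.41 = 35291.03

Total landed cost: SGD 35291.03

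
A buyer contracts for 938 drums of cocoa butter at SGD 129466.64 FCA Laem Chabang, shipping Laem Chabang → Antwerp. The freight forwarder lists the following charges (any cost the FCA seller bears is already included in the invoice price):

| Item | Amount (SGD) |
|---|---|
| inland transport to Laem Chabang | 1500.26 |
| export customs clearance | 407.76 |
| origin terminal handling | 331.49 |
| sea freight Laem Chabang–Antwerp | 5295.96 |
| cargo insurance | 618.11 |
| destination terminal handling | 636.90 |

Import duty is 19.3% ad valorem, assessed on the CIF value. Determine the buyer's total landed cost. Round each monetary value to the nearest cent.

Total landed cost: SGD 162541.55

FCA: the seller delivers export-cleared goods to the carrier; the buyer bears costs from that point.
Already in the invoice (seller's account under FCA): inland to port, export clearance — exclude.
CIF value = FCA price + origin terminal + freight + insurance = 129466.64 + 331.49 + 5295.96 + 618.11 = 135712.20
Import duty = 135712.20 × 19.3% = 26192.45
Buyer bears: origin terminal 331.49 + freight 5295.96 + insurance 618.11 + destination terminal 636.90 + duty 26192.45 = 33074.91
Landed cost = invoice 129466.64 + 33074.91 = 162541.55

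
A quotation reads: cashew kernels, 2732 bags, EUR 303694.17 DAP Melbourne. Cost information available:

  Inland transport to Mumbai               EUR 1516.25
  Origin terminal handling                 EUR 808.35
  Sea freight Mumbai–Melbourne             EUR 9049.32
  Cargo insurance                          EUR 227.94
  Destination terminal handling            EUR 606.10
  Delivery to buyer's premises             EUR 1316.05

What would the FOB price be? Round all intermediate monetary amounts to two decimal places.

Not relevant to the conversion: origin terminal, inland to port — on the seller under both DAP and FOB; already in the DAP price and stays in the FOB price.
From DAP to FOB, the seller no longer bears: freight, insurance, destination terminal, delivery.
FOB price = 303694.17 − 9049.32 − 227.94 − 606.10 − 1316.05 = 292494.76

FOB price: EUR 292494.76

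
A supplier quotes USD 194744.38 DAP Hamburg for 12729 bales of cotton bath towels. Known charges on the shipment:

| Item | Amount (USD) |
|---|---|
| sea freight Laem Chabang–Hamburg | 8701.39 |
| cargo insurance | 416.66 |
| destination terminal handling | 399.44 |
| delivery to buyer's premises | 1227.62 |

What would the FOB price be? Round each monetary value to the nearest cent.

From DAP to FOB, the seller no longer bears: freight, insurance, destination terminal, delivery.
FOB price = 194744.38 − 8701.39 − 416.66 − 399.44 − 1227.62 = 183999.27

FOB price: USD 183999.27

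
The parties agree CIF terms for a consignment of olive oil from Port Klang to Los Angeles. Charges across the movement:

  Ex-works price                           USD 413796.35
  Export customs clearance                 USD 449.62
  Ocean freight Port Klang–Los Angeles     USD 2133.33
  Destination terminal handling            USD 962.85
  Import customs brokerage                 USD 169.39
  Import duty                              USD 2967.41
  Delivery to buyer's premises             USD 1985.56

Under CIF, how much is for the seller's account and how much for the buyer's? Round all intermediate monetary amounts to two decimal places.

CIF: the seller pays costs through ocean freight and marine insurance to the destination port.
Seller's account: goods 413796.35 + export clearance 449.62 + freight 2133.33 = 416379.30
Buyer's account: destination terminal 962.85 + brokerage 169.39 + duty 2967.41 + delivery 1985.56 = 6085.21

Seller: USD 416379.30; buyer: USD 6085.21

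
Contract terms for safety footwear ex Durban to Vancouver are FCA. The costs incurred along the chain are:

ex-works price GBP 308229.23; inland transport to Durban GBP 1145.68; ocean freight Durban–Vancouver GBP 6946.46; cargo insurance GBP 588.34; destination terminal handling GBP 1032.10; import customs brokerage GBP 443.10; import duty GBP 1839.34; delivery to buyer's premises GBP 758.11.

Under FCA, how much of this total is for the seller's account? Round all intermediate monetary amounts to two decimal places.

FCA: the seller delivers export-cleared goods to the carrier; the buyer bears costs from that point.
Seller's account: goods 308229.23 + inland to port 1145.68 = 309374.91
Buyer's account: freight 6946.46 + insurance 588.34 + destination terminal 1032.10 + brokerage 443.10 + duty 1839.34 + delivery 758.11 = 11607.45

Seller's account: GBP 309374.91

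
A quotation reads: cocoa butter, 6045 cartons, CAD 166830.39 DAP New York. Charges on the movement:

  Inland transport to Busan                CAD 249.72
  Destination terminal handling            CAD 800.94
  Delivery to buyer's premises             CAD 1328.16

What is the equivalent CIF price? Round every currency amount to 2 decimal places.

CIF price: CAD 164701.29

Not relevant to the conversion: inland to port — on the seller under both DAP and CIF; already in the DAP price and stays in the CIF price.
From DAP to CIF, the seller no longer bears: destination terminal, delivery.
CIF price = 166830.39 − 800.94 − 1328.16 = 164701.29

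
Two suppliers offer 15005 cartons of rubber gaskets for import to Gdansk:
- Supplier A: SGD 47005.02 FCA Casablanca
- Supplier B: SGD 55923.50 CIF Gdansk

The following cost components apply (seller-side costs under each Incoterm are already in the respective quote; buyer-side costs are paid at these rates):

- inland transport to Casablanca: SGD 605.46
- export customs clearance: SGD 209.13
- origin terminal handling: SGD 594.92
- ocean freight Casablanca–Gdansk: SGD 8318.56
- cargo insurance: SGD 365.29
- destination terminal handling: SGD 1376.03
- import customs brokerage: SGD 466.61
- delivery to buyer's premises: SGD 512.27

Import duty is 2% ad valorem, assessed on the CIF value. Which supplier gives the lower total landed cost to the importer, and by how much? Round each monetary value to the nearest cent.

Supplier A (FCA):
CIF value = FCA price + origin terminal + freight + insurance = 47005.02 + 594.92 + 8318.56 + 365.29 = 56283.79
Import duty = 56283.79 × 2% = 1125.68
Buyer bears (A): 594.92 + 8318.56 + 365.29 + 1376.03 + 466.61 + 512.27 = 11633.68
Landed cost (A) = invoice 47005.02 + 11633.68 + duty 1125.68 = 59764.38
Supplier B (CIF):
The CIF price already equals the CIF value: 55923.50
Import duty = 55923.50 × 2% = 1118.47
Buyer bears (B): 1376.03 + 466.61 + 512.27 = 2354.91
Landed cost (B) = invoice 55923.50 + 2354.91 + duty 1118.47 = 59396.88
Difference = |59764.38 − 59396.88| = 367.50

Supplier B is cheaper by SGD 367.50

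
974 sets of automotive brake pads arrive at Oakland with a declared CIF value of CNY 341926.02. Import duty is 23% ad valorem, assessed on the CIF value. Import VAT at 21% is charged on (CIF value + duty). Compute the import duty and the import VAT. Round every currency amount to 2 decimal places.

Import duty = 341926.02 × 23% = 78642.98
VAT base = CIF + duty = 341926.02 + 78642.98 = 420569.00
Import VAT = 420569.00 × 21% = 88319.49

Import duty: CNY 78642.98; import VAT: CNY 88319.49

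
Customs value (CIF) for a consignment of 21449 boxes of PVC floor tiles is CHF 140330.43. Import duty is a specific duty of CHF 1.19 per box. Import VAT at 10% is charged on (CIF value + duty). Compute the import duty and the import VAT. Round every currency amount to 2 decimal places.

Import duty = 21449 × 1.19 = 25524.31
VAT base = CIF + duty = 140330.43 + 25524.31 = 165854.74
Import VAT = 165854.74 × 10% = 16585.47

Import duty: CHF 25524.31; import VAT: CHF 16585.47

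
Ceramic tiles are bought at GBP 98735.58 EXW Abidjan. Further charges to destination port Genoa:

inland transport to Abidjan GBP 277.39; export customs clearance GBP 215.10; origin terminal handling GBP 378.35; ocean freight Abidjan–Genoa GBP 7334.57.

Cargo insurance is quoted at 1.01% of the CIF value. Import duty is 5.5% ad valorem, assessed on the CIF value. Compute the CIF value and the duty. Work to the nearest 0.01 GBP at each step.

Let C be the CIF value. C = EXW price + pre-shipment costs + freight + 1.01% × C
C − 1.01% × C = 98735.58 + 277.39 + 215.10 + 378.35 + 7334.57
0.9899 × C = 106940.99
C = 106940.99 / 0.9899 = 108032.11
Insurance premium = 1.01% × 108032.11 = 1091.12
Import duty = 108032.11 × 5.5% = 5941.77

CIF value: GBP 108032.11; import duty: GBP 5941.77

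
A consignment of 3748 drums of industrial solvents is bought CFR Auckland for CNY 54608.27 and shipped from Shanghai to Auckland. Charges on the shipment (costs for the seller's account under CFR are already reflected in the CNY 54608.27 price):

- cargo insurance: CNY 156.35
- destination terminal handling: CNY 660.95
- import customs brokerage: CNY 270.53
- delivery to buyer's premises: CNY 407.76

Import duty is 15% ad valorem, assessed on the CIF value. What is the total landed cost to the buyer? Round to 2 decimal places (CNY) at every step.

Total landed cost: CNY 64318.55

CFR: the seller pays costs through ocean freight to the destination port, but not insurance.
CIF value = CFR price + insurance = 54608.27 + 156.35 = 54764.62
Import duty = 54764.62 × 15% = 8214.69
Buyer bears: insurance 156.35 + destination terminal 660.95 + brokerage 270.53 + delivery 407.76 + duty 8214.69 = 9710.28
Landed cost = invoice 54608.27 + 9710.28 = 64318.55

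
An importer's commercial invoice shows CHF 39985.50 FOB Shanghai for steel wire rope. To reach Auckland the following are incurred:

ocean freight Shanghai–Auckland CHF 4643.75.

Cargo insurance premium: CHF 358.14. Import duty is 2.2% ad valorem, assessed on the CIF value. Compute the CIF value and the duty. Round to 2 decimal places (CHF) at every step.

CIF = FOB price + freight + insurance
CIF = 39985.50 + 4643.75 + 358.14 = 44987.39
Import duty = 44987.39 × 2.2% = 989.72

CIF value: CHF 44987.39; import duty: CHF 989.72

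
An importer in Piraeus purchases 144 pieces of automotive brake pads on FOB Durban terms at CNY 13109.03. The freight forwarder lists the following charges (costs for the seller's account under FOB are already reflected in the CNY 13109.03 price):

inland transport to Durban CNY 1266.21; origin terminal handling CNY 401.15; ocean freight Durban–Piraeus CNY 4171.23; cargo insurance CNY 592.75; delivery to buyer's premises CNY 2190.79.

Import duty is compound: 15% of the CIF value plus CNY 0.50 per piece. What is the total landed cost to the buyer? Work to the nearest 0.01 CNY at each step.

Total landed cost: CNY 22816.75

FOB: the seller bears costs until goods are on board at the origin port; the buyer bears freight, insurance and all costs thereafter.
Already in the invoice (seller's account under FOB): inland to port, origin terminal — exclude.
CIF value = FOB price + freight + insurance = 13109.03 + 4171.23 + 592.75 = 17873.01
Ad valorem component: 17873.01 × 15% = 2680.95
Specific component: 144 × 0.50 = 72.00
Import duty = 2680.95 + 72.00 = 2752.95
Buyer bears: freight 4171.23 + insurance 592.75 + delivery 2190.79 + duty 2752.95 = 9707.72
Landed cost = invoice 13109.03 + 9707.72 = 22816.75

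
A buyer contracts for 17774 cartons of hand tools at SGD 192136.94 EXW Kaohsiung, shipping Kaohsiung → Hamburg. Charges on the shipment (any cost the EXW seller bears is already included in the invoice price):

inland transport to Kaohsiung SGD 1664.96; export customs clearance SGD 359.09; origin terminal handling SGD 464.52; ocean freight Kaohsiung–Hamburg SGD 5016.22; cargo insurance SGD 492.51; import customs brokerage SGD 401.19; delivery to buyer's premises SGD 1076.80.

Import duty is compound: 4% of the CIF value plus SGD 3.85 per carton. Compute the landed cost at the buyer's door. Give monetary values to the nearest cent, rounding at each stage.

Total landed cost: SGD 278047.50

EXW: the seller makes goods available at their premises; the buyer bears all onward costs.
CIF value = EXW price + inland to port + export clearance + origin terminal + freight + insurance = 192136.94 + 1664.96 + 359.09 + 464.52 + 5016.22 + 492.51 = 200134.24
Ad valorem component: 200134.24 × 4% = 8005.37
Specific component: 17774 × 3.85 = 68429.90
Import duty = 8005.37 + 68429.90 = 76435.27
Buyer bears: inland to port 1664.96 + export clearance 359.09 + origin terminal 464.52 + freight 5016.22 + insurance 492.51 + brokerage 401.19 + delivery 1076.80 + duty 76435.27 = 85910.56
Landed cost = invoice 192136.94 + 85910.56 = 278047.50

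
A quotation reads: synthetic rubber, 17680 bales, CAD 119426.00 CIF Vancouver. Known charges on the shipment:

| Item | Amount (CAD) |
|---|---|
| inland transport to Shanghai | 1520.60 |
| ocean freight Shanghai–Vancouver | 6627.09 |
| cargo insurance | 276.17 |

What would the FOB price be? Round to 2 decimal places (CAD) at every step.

Not relevant to the conversion: inland to port — on the seller under both CIF and FOB; already in the CIF price and stays in the FOB price.
From CIF to FOB, the seller no longer bears: freight, insurance.
FOB price = 119426.00 − 6627.09 − 276.17 = 112522.74

FOB price: CAD 112522.74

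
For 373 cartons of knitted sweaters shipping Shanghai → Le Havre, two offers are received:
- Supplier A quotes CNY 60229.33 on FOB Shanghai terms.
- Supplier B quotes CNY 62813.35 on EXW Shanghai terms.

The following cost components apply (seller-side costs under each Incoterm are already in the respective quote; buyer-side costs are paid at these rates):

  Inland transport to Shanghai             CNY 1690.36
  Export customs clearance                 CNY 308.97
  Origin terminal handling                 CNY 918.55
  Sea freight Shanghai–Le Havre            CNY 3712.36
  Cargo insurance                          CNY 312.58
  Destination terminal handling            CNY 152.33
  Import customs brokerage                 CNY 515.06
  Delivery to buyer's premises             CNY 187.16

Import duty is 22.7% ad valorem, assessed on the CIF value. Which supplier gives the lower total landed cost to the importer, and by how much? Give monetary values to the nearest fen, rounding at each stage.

Supplier A (FOB):
CIF value = FOB price + freight + insurance = 60229.33 + 3712.36 + 312.58 = 64254.27
Import duty = 64254.27 × 22.7% = 14585.72
Buyer bears (A): 3712.36 + 312.58 + 152.33 + 515.06 + 187.16 = 4879.49
Landed cost (A) = invoice 60229.33 + 4879.49 + duty 14585.72 = 79694.54
Supplier B (EXW):
CIF value = EXW price + inland to port + export clearance + origin terminal + freight + insurance = 62813.35 + 1690.36 + 308.97 + 918.55 + 3712.36 + 312.58 = 69756.17
Import duty = 69756.17 × 22.7% = 15834.65
Buyer bears (B): 1690.36 + 308.97 + 918.55 + 3712.36 + 312.58 + 152.33 + 515.06 + 187.16 = 7797.37
Landed cost (B) = invoice 62813.35 + 7797.37 + duty 15834.65 = 86445.37
Difference = |79694.54 − 86445.37| = 6750.83

Supplier A is cheaper by CNY 6750.83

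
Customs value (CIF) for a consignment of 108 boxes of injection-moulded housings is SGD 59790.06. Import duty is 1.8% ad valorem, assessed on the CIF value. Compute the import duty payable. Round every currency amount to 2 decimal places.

Import duty: SGD 1076.22

Import duty = 59790.06 × 1.8% = 1076.22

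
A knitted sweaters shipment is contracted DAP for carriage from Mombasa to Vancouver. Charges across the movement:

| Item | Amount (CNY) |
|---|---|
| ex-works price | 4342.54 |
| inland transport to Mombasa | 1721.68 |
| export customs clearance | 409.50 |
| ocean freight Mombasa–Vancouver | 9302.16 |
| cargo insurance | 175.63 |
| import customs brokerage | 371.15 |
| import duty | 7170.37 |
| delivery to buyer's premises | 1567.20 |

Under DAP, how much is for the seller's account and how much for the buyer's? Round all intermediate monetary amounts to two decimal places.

DAP: the seller bears all costs to the named destination except import duty and clearance.
Seller's account: goods 4342.54 + inland to port 1721.68 + export clearance 409.50 + freight 9302.16 + insurance 175.63 + delivery 1567.20 = 17518.71
Buyer's account: brokerage 371.15 + duty 7170.37 = 7541.52

Seller: CNY 17518.71; buyer: CNY 7541.52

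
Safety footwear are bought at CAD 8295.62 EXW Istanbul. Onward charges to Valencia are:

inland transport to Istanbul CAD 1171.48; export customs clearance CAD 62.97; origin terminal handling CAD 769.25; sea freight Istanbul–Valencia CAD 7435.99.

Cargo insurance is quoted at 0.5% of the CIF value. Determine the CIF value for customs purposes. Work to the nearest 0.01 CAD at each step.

Let C be the CIF value. C = EXW price + pre-shipment costs + freight + 0.5% × C
C − 0.5% × C = 8295.62 + 1171.48 + 62.97 + 769.25 + 7435.99
0.995 × C = 17735.31
C = 17735.31 / 0.995 = 17824.43
Insurance premium = 0.5% × 17824.43 = 89.12

CIF value: CAD 17824.43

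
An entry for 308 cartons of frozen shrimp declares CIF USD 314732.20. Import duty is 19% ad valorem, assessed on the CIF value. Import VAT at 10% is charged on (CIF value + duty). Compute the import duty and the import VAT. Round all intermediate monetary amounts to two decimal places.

Import duty = 314732.20 × 19% = 59799.12
VAT base = CIF + duty = 314732.20 + 59799.12 = 374531.32
Import VAT = 374531.32 × 10% = 37453.13

Import duty: USD 59799.12; import VAT: USD 37453.13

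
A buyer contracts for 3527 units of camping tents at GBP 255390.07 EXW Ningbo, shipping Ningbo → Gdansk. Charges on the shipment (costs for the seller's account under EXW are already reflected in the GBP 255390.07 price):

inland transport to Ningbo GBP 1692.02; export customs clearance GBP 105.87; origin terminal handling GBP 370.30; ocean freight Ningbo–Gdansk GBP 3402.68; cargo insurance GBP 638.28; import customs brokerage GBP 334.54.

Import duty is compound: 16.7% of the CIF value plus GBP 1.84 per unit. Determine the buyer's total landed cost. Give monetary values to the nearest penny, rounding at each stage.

Total landed cost: GBP 312110.51

EXW: the seller makes goods available at their premises; the buyer bears all onward costs.
CIF value = EXW price + inland to port + export clearance + origin terminal + freight + insurance = 255390.07 + 1692.02 + 105.87 + 370.30 + 3402.68 + 638.28 = 261599.22
Ad valorem component: 261599.22 × 16.7% = 43687.07
Specific component: 3527 × 1.84 = 6489.68
Import duty = 43687.07 + 6489.68 = 50176.75
Buyer bears: inland to port 1692.02 + export clearance 105.87 + origin terminal 370.30 + freight 3402.68 + insurance 638.28 + brokerage 334.54 + duty 50176.75 = 56720.44
Landed cost = invoice 255390.07 + 56720.44 = 312110.51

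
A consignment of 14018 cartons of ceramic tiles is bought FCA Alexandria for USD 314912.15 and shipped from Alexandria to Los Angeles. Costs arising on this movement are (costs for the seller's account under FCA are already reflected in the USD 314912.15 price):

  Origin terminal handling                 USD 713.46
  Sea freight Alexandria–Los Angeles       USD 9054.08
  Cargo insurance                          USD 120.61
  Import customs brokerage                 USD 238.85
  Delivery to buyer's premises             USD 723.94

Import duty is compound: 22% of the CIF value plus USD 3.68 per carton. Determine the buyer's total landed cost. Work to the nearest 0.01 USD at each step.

Total landed cost: USD 448805.40

FCA: the seller delivers export-cleared goods to the carrier; the buyer bears costs from that point.
CIF value = FCA price + origin terminal + freight + insurance = 314912.15 + 713.46 + 9054.08 + 120.61 = 324800.30
Ad valorem component: 324800.30 × 22% = 71456.07
Specific component: 14018 × 3.68 = 51586.24
Import duty = 71456.07 + 51586.24 = 123042.31
Buyer bears: origin terminal 713.46 + freight 9054.08 + insurance 120.61 + brokerage 238.85 + delivery 723.94 + duty 123042.31 = 133893.25
Landed cost = invoice 314912.15 + 133893.25 = 448805.40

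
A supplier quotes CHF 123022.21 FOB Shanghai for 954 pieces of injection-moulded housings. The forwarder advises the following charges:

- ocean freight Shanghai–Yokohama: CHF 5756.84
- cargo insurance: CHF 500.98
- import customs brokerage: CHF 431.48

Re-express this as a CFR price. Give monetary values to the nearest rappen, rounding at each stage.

CFR price: CHF 128779.05

Not relevant to the conversion: insurance, brokerage — on the buyer under both terms; not part of either seller's price.
From FOB to CFR, the seller additionally bears: freight.
CFR price = 123022.21 + 5756.84 = 128779.05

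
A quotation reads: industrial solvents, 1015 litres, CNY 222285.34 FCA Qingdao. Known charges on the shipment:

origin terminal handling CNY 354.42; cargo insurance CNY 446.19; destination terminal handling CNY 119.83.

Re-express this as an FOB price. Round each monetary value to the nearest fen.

FOB price: CNY 222639.76

Not relevant to the conversion: destination terminal, insurance — on the buyer under both terms; not part of either seller's price.
From FCA to FOB, the seller additionally bears: origin terminal.
FOB price = 222285.34 + 354.42 = 222639.76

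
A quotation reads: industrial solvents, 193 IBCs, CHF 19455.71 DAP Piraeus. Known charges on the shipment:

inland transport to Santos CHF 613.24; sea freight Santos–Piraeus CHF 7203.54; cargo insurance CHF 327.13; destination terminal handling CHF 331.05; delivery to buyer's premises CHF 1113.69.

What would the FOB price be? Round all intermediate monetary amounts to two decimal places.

Not relevant to the conversion: inland to port — on the seller under both DAP and FOB; already in the DAP price and stays in the FOB price.
From DAP to FOB, the seller no longer bears: freight, insurance, destination terminal, delivery.
FOB price = 19455.71 − 7203.54 − 327.13 − 331.05 − 1113.69 = 10480.30

FOB price: CHF 10480.30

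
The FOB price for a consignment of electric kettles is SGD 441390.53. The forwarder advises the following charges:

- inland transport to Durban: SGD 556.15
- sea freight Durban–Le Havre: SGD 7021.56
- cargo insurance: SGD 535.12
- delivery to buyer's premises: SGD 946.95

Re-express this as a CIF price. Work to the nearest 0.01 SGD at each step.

Not relevant to the conversion: inland to port — on the seller under both FOB and CIF; already in the FOB price and stays in the CIF price. delivery — on the buyer under both terms; not part of either seller's price.
From FOB to CIF, the seller additionally bears: freight, insurance.
CIF price = 441390.53 + 7021.56 + 535.12 = 448947.21

CIF price: SGD 448947.21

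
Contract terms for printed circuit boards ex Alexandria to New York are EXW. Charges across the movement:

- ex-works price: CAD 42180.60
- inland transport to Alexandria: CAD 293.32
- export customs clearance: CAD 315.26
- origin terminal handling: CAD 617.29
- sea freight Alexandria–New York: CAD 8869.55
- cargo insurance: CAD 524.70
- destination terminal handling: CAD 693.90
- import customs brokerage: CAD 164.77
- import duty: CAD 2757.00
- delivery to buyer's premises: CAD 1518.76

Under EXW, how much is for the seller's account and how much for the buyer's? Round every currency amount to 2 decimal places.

EXW: the seller makes goods available at their premises; the buyer bears all onward costs.
Seller's account: goods 42180.60 = 42180.60
Buyer's account: inland to port 293.32 + export clearance 315.26 + origin terminal 617.29 + freight 8869.55 + insurance 524.70 + destination terminal 693.90 + brokerage 164.77 + duty 2757.00 + delivery 1518.76 = 15754.55

Seller: CAD 42180.60; buyer: CAD 15754.55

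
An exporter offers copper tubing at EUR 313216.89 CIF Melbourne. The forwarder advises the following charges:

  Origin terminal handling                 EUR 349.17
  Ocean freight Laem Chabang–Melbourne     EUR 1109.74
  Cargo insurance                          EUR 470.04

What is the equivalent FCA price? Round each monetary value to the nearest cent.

From CIF to FCA, the seller no longer bears: origin terminal, freight, insurance.
FCA price = 313216.89 − 349.17 − 1109.74 − 470.04 = 311287.94

FCA price: EUR 311287.94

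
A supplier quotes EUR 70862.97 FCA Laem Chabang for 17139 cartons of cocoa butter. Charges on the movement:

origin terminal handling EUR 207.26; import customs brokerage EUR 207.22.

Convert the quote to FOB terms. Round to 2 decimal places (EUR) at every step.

FOB price: EUR 71070.23

Not relevant to the conversion: brokerage — on the buyer under both terms; not part of either seller's price.
From FCA to FOB, the seller additionally bears: origin terminal.
FOB price = 70862.97 + 207.26 = 71070.23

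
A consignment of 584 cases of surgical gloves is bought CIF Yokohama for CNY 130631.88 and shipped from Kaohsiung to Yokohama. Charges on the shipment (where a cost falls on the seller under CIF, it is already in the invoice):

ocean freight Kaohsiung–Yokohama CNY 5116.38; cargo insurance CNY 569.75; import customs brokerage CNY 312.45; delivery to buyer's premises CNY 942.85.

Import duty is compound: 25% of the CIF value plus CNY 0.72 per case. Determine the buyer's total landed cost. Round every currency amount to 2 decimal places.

Total landed cost: CNY 164965.63

CIF: the seller pays costs through ocean freight and marine insurance to the destination port.
Already in the invoice (seller's account under CIF): freight, insurance — exclude.
The CIF price already equals the CIF value: 130631.88
Ad valorem component: 130631.88 × 25% = 32657.97
Specific component: 584 × 0.72 = 420.48
Import duty = 32657.97 + 420.48 = 33078.45
Buyer bears: brokerage 312.45 + delivery 942.85 + duty 33078.45 = 34333.75
Landed cost = invoice 130631.88 + 34333.75 = 164965.63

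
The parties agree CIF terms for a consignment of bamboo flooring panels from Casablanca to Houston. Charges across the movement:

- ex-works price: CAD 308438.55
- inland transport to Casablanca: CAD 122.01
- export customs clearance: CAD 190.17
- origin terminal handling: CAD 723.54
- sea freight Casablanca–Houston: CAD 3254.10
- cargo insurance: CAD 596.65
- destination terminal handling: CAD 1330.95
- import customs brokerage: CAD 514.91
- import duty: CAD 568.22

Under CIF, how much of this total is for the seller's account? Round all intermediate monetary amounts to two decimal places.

CIF: the seller pays costs through ocean freight and marine insurance to the destination port.
Seller's account: goods 308438.55 + inland to port 122.01 + export clearance 190.17 + origin terminal 723.54 + freight 3254.10 + insurance 596.65 = 313325.02
Buyer's account: destination terminal 1330.95 + brokerage 514.91 + duty 568.22 = 2414.08

Seller's account: CAD 313325.02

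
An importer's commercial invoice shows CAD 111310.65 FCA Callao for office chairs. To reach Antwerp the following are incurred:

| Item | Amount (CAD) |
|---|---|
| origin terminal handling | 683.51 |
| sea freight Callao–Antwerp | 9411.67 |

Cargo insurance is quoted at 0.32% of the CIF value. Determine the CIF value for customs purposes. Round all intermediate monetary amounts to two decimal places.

CIF value: CAD 121795.58

Let C be the CIF value. C = FCA price + pre-shipment costs + freight + 0.32% × C
C − 0.32% × C = 111310.65 + 683.51 + 9411.67
0.9968 × C = 121405.83
C = 121405.83 / 0.9968 = 121795.58
Insurance premium = 0.32% × 121795.58 = 389.75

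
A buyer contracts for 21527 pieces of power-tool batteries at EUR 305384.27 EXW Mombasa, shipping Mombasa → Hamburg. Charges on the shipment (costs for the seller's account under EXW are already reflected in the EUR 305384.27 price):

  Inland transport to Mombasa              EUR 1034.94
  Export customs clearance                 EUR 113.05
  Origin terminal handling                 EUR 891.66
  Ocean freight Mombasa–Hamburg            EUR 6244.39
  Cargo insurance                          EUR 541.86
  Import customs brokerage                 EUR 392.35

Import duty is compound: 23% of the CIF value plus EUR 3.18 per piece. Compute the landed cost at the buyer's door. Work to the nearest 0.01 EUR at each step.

Total landed cost: EUR 455326.72

EXW: the seller makes goods available at their premises; the buyer bears all onward costs.
CIF value = EXW price + inland to port + export clearance + origin terminal + freight + insurance = 305384.27 + 1034.94 + 113.05 + 891.66 + 6244.39 + 541.86 = 314210.17
Ad valorem component: 314210.17 × 23% = 72268.34
Specific component: 21527 × 3.18 = 68455.86
Import duty = 72268.34 + 68455.86 = 140724.20
Buyer bears: inland to port 1034.94 + export clearance 113.05 + origin terminal 891.66 + freight 6244.39 + insurance 541.86 + brokerage 392.35 + duty 140724.20 = 149942.45
Landed cost = invoice 305384.27 + 149942.45 = 455326.72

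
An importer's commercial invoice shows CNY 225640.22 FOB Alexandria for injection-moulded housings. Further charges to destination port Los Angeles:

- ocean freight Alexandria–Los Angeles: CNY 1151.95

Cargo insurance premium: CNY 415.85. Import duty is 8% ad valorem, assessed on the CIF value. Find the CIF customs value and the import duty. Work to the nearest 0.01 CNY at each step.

CIF = FOB price + freight + insurance
CIF = 225640.22 + 1151.95 + 415.85 = 227208.02
Import duty = 227208.02 × 8% = 18176.64

CIF value: CNY 227208.02; import duty: CNY 18176.64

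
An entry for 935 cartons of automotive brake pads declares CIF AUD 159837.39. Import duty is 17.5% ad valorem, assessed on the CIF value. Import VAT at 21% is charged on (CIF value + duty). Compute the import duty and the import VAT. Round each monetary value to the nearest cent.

Import duty: AUD 27971.54; import VAT: AUD 39439.88

Import duty = 159837.39 × 17.5% = 27971.54
VAT base = CIF + duty = 159837.39 + 27971.54 = 187808.93
Import VAT = 187808.93 × 21% = 39439.88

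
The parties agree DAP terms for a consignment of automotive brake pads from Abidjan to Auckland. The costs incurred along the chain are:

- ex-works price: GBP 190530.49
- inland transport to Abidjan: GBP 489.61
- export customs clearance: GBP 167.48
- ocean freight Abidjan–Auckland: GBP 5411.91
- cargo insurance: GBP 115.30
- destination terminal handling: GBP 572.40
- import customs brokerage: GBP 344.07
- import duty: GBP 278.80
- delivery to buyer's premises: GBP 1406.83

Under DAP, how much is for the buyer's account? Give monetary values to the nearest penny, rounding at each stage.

Buyer's account: GBP 622.87

DAP: the seller bears all costs to the named destination except import duty and clearance.
Seller's account: goods 190530.49 + inland to port 489.61 + export clearance 167.48 + freight 5411.91 + insurance 115.30 + destination terminal 572.40 + delivery 1406.83 = 198694.02
Buyer's account: brokerage 344.07 + duty 278.80 = 622.87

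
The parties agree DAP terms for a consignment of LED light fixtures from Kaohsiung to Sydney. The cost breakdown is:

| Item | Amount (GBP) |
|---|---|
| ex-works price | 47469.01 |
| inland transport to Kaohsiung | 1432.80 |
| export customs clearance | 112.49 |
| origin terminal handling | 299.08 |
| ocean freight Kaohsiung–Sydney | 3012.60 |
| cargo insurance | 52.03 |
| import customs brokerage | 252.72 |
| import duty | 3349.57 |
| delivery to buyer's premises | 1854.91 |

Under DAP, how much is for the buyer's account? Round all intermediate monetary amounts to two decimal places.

DAP: the seller bears all costs to the named destination except import duty and clearance.
Seller's account: goods 47469.01 + inland to port 1432.80 + export clearance 112.49 + origin terminal 299.08 + freight 3012.60 + insurance 52.03 + delivery 1854.91 = 54232.92
Buyer's account: brokerage 252.72 + duty 3349.57 = 3602.29

Buyer's account: GBP 3602.29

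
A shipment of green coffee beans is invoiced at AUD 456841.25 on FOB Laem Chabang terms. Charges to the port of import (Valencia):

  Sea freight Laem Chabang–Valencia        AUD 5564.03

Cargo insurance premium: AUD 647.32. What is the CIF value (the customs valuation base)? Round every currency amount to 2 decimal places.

CIF value: AUD 463052.60

CIF = FOB price + freight + insurance
CIF = 456841.25 + 5564.03 + 647.32 = 463052.60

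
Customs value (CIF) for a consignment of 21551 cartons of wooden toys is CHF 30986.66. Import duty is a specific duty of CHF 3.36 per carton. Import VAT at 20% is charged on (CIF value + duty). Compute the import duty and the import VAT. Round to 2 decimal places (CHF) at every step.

Import duty = 21551 × 3.36 = 72411.36
VAT base = CIF + duty = 30986.66 + 72411.36 = 103398.02
Import VAT = 103398.02 × 20% = 20679.60

Import duty: CHF 72411.36; import VAT: CHF 20679.60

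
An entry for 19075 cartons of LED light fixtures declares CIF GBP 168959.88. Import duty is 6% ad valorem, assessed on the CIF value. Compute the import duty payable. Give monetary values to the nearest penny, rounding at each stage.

Import duty = 168959.88 × 6% = 10137.59

Import duty: GBP 10137.59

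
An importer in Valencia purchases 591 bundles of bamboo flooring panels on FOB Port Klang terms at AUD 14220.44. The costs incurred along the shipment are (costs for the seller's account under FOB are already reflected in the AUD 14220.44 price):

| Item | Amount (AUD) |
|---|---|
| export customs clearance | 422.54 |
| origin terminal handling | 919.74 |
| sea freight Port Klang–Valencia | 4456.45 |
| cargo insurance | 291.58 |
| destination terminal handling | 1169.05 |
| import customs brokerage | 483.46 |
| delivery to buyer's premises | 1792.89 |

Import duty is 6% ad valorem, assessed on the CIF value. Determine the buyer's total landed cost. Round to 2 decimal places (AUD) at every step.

FOB: the seller bears costs until goods are on board at the origin port; the buyer bears freight, insurance and all costs thereafter.
Already in the invoice (seller's account under FOB): export clearance, origin terminal — exclude.
CIF value = FOB price + freight + insurance = 14220.44 + 4456.45 + 291.58 = 18968.47
Import duty = 18968.47 × 6% = 1138.11
Buyer bears: freight 4456.45 + insurance 291.58 + destination terminal 1169.05 + brokerage 483.46 + delivery 1792.89 + duty 1138.11 = 9331.54
Landed cost = invoice 14220.44 + 9331.54 = 23551.98

Total landed cost: AUD 23551.98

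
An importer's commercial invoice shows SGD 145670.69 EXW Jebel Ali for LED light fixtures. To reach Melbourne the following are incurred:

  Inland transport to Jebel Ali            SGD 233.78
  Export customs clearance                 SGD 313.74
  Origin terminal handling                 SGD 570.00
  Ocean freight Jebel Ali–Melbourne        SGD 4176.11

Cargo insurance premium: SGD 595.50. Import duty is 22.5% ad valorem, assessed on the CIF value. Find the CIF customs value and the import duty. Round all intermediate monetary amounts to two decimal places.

CIF value: SGD 151559.82; import duty: SGD 34100.96

CIF = EXW price + pre-shipment costs + freight + insurance
CIF = 145670.69 + 233.78 + 313.74 + 570.00 + 4176.11 + 595.50 = 151559.82
Import duty = 151559.82 × 22.5% = 34100.96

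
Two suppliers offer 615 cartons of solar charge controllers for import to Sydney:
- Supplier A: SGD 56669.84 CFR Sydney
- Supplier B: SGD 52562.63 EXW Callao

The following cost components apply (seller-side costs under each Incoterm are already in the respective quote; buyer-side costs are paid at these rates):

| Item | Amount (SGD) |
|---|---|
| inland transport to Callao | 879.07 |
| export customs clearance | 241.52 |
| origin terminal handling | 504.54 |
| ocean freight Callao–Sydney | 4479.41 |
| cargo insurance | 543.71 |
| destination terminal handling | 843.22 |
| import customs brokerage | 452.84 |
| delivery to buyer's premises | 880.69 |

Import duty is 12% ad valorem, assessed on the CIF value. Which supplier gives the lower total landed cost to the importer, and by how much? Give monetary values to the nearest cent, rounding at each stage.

Supplier A is cheaper by SGD 2237.01

Supplier A (CFR):
CIF value = CFR price + insurance = 56669.84 + 543.71 = 57213.55
Import duty = 57213.55 × 12% = 6865.63
Buyer bears (A): 543.71 + 843.22 + 452.84 + 880.69 = 2720.46
Landed cost (A) = invoice 56669.84 + 2720.46 + duty 6865.63 = 66255.93
Supplier B (EXW):
CIF value = EXW price + inland to port + export clearance + origin terminal + freight + insurance = 52562.63 + 879.07 + 241.52 + 504.54 + 4479.41 + 543.71 = 59210.88
Import duty = 59210.88 × 12% = 7105.31
Buyer bears (B): 879.07 + 241.52 + 504.54 + 4479.41 + 543.71 + 843.22 + 452.84 + 880.69 = 8825.00
Landed cost (B) = invoice 52562.63 + 8825.00 + duty 7105.31 = 68492.94
Difference = |66255.93 − 68492.94| = 2237.01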